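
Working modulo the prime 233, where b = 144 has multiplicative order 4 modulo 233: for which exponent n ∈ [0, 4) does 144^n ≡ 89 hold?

3

Successive powers of 144 modulo 233:
  144^0=1  144^1=144  144^2=232  144^3=89
So 144^3 ≡ 89 (mod 233), giving n = 3.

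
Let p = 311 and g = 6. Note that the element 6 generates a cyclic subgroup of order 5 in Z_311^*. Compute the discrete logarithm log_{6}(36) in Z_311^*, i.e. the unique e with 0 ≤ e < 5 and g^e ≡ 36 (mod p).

Successive powers of 6 modulo 311:
  6^0=1  6^1=6  6^2=36
So 6^2 ≡ 36 (mod 311), giving e = 2.

2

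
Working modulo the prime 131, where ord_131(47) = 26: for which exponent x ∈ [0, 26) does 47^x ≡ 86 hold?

21

Successive powers of 47 modulo 131:
  47^0=1  47^1=47  47^2=113  47^3=71  47^4=62  47^5=32
  47^6=63  47^7=79  47^8=45  47^9=19  47^10=107  47^11=51
  47^12=39  47^13=130  47^14=84  47^15=18  47^16=60  47^17=69
  47^18=99  47^19=68  47^20=52  47^21=86
So 47^21 ≡ 86 (mod 131), giving x = 21.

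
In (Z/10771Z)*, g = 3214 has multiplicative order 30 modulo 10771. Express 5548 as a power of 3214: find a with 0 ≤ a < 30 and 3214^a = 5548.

Successive powers of 3214 modulo 10771:
  3214^0=1  3214^1=3214  3214^2=407  3214^3=4807  3214^4=4084  3214^5=6898
  3214^6=3454  3214^7=7026  3214^8=5548
So 3214^8 ≡ 5548 (mod 10771), giving a = 8.

8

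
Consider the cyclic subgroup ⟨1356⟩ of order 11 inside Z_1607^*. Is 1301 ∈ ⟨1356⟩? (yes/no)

no

⟨1356⟩ has order 11; its elements mod 1607 are {1, 328, 444, 797, 828, 1002, 1046, 1082, 1236, 1356, 1522}.
1301 is not in this set.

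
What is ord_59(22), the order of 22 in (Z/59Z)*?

29

The order of 22 must divide p − 1 = 58 = 2 · 29.
Divisors: 1, 2, 29, 58.
Check each in increasing order: 22^1 ≡ 22;  22^2 ≡ 12;  22^29 ≡ 1.
Smallest exponent giving 1 is 29.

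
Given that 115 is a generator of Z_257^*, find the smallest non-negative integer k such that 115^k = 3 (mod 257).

219

Baby-step giant-step with m = ceil(sqrt(256)) = 16.
Baby table (115^j mod 257 for j=0..15):
  0:1  1:115  2:118  3:206  4:46  5:150  6:31  7:224
  8:60  9:218  10:141  11:24  12:190  13:5  14:61  15:76
Giant step factor: 115^(-16) ≡ 129 (mod 257).
Scan 3·129^i mod 257 for i = 0, 1, …:
  i=0: 3   i=1: 130   i=2: 65   i=3: 161
  i=4: 209   i=5: 233   i=6: 245   i=7: 251
  i=8: 254   i=9: 127   i=10: 192   i=11: 96
  i=12: 48   i=13: 24
Match at i=13, j=11: k = 13·16 + 11 = 219.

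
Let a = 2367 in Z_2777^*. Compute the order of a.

The order of 2367 must divide p − 1 = 2776 = 2^3 · 347.
Divisors: 1, 2, 4, 8, 347, 694, 1388, 2776.
Check each in increasing order: 2367^1 ≡ 2367;  2367^2 ≡ 1480;  2367^4 ≡ 2124;  2367^8 ≡ 1528;  2367^347 ≡ 1.
Smallest exponent giving 1 is 347.

347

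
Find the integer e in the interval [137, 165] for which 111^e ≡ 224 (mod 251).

151

Compute 111^137 mod 251 = 59, then multiply by 111 repeatedly:
  111^137=59  111^138=23  111^139=43  111^140=4  111^141=193
  111^142=88  111^143=230  111^144=179  111^145=40  111^146=173
  111^147=127  111^148=41  111^149=33  111^150=149  111^151=224
Found 224 at exponent 151.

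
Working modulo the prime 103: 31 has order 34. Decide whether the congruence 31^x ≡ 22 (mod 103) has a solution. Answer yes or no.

22 ∈ ⟨31⟩ iff 22^34 ≡ 1 (mod 103), since |⟨31⟩| = 34.
22^34 mod 103 = 1.
Since 1 = 1, 22 lies in the subgroup.

yes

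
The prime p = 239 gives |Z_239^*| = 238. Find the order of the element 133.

The order of 133 must divide p − 1 = 238 = 2 · 7 · 17.
Divisors: 1, 2, 7, 14, 17, 34, 119, 238.
Check each in increasing order: 133^1 ≡ 133;  133^2 ≡ 3;  133^7 ≡ 6;  133^14 ≡ 36;  133^17 ≡ 24;  133^34 ≡ 98;  133^119 ≡ 1.
Smallest exponent giving 1 is 119.

119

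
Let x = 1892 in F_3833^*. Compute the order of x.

958

The order of 1892 must divide p − 1 = 3832 = 2^3 · 479.
Divisors: 1, 2, 4, 8, 479, 958, 1916, 3832.
Check each in increasing order: 1892^1 ≡ 1892;  1892^2 ≡ 3475;  1892^4 ≡ 1675;  1892^8 ≡ 3702;  1892^479 ≡ 3832;  1892^958 ≡ 1.
Smallest exponent giving 1 is 958.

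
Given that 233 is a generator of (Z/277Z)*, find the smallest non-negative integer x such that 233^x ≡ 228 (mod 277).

206

Baby-step giant-step with m = ceil(sqrt(276)) = 17.
Baby table (233^j mod 277 for j=0..16):
  0:1  1:233  2:274  3:132  4:9  5:158  6:250  7:80
  8:81  9:37  10:34  11:166  12:175  13:56  14:29  15:109
  16:190
Giant step factor: 233^(-17) ≡ 72 (mod 277).
Scan 228·72^i mod 277 for i = 0, 1, …:
  i=0: 228   i=1: 73   i=2: 270   i=3: 50
  i=4: 276   i=5: 205   i=6: 79   i=7: 148
  i=8: 130   i=9: 219   i=10: 256   i=11: 150
  i=12: 274
Match at i=12, j=2: x = 12·17 + 2 = 206.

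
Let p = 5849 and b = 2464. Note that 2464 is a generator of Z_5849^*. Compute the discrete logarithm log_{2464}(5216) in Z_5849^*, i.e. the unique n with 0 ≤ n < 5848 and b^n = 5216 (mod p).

2142

Baby-step giant-step with m = ceil(sqrt(5848)) = 77.
Baby table (2464^j mod 5849 for j=0..76):
  0:1  1:2464  2:34  3:1890  4:1156  5:5770  6:4210  7:3163
  8:2764  9:2260  10:392  11:803  12:1630  13:3906  14:2779  15:4126
  16:902  17:5757  18:1423  19:2721  20:1590  21:4779  22:1419  23:4563
  24:1454  25:3068  26:2644  27:4879  28:2161  29:2114  30:3286  31:1688
  32:593  33:4751  34:2615  35:3611  36:1175  37:5794  38:4856  39:3979
  40:1332  41:759  42:4345  43:2410  44:1505  45:54  46:4378  47:1836
  48:2627  49:3934  50:1583  51:5078  52:1181  53:3031  54:5060  55:3621
  56:2419  57:285  58:360  59:3841  60:542  61:1916  62:881  63:805
  64:709  65:3974  66:710  67:589  68:744  69:2479  70:1900  71:2400
  72:261  73:5563  74:3025  75:1974  76:3417
Giant step factor: 2464^(-77) ≡ 2637 (mod 5849).
Scan 5216·2637^i mod 5849 for i = 0, 1, …:
  i=0: 5216   i=1: 3593   i=2: 5210   i=3: 5318
  i=4: 3513   i=5: 4814   i=6: 2188   i=7: 2642
  i=8: 795   i=9: 2473     …   i=26: 1167
  i=27: 805
Match at i=27, j=63: n = 27·77 + 63 = 2142.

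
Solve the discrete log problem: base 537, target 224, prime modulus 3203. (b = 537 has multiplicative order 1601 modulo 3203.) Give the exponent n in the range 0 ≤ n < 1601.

Baby-step giant-step with m = ceil(sqrt(1601)) = 41.
Baby table (537^j mod 3203 for j=0..40):
  0:1  1:537  2:99  3:1915  4:192  5:608  6:2993  7:2538
  8:1631  9:1428  10:1319  11:440  12:2461  13:1921  14:211  15:1202
  16:1671  17:487  18:2076  19:168  20:532  21:617  22:1420  23:226
  24:2851  25:3156  26:385  27:1753  28:2882  29:585  30:251  31:261
  32:2428  33:215  34:147  35:2067  36:1741  37:2844  38:2600  39:2895
  40:1160
Giant step factor: 537^(-41) ≡ 2976 (mod 3203).
Scan 224·2976^i mod 3203 for i = 0, 1, …:
  i=0: 224   i=1: 400   i=2: 2087   i=3: 295
  i=4: 298   i=5: 2820   i=6: 460   i=7: 1279
  i=8: 1140   i=9: 663   i=10: 40   i=11: 529
  i=12: 1631
Match at i=12, j=8: n = 12·41 + 8 = 500.

500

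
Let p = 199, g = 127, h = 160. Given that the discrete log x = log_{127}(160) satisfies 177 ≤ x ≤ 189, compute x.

184

Compute 127^177 mod 199 = 88, then multiply by 127 repeatedly:
  127^177=88  127^178=32  127^179=84  127^180=121  127^181=44
  127^182=16  127^183=42  127^184=160
Found 160 at exponent 184.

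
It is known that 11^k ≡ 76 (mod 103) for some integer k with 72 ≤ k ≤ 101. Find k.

78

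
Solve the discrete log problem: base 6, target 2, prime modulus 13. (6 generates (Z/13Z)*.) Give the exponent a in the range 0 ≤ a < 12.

Successive powers of 6 modulo 13:
  6^0=1  6^1=6  6^2=10  6^3=8  6^4=9  6^5=2
So 6^5 ≡ 2 (mod 13), giving a = 5.

5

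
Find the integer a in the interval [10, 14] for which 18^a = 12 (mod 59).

Compute 18^10 mod 59 = 35, then multiply by 18 repeatedly:
  18^10=35  18^11=40  18^12=12
Found 12 at exponent 12.

12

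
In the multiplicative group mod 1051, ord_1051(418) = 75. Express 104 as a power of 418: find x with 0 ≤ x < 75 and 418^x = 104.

16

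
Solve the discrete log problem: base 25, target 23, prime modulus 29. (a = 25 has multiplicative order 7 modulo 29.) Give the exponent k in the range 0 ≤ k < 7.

3

Successive powers of 25 modulo 29:
  25^0=1  25^1=25  25^2=16  25^3=23
So 25^3 ≡ 23 (mod 29), giving k = 3.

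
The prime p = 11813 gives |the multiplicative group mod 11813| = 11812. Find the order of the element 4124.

11812

The order of 4124 must divide p − 1 = 11812 = 2^2 · 2953.
Divisors: 1, 2, 4, 2953, 5906, 11812.
Check each in increasing order: 4124^1 ≡ 4124;  4124^2 ≡ 8469;  4124^4 ≡ 7238;  4124^2953 ≡ 3014;  4124^5906 ≡ 11812;  4124^11812 ≡ 1.
Smallest exponent giving 1 is 11812.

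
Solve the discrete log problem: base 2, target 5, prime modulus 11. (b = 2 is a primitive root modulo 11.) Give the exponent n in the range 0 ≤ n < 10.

Successive powers of 2 modulo 11:
  2^0=1  2^1=2  2^2=4  2^3=8  2^4=5
So 2^4 ≡ 5 (mod 11), giving n = 4.

4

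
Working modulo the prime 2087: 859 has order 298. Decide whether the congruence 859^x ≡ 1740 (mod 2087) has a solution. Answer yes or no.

no

1740 ∈ ⟨859⟩ iff 1740^298 ≡ 1 (mod 2087), since |⟨859⟩| = 298.
1740^298 mod 2087 = 1481.
Since 1481 ≠ 1, 1740 does not lie in the subgroup.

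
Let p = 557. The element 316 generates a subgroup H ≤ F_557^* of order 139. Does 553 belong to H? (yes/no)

yes

553 ∈ ⟨316⟩ iff 553^139 ≡ 1 (mod 557), since |⟨316⟩| = 139.
553^139 mod 557 = 1.
Since 1 = 1, 553 lies in the subgroup.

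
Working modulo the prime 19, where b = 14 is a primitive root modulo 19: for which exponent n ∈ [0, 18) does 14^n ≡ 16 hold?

Successive powers of 14 modulo 19:
  14^0=1  14^1=14  14^2=6  14^3=8  14^4=17  14^5=10
  14^6=7  14^7=3  14^8=4  14^9=18  14^10=5  14^11=13
  14^12=11  14^13=2  14^14=9  14^15=12  14^16=16
So 14^16 ≡ 16 (mod 19), giving n = 16.

16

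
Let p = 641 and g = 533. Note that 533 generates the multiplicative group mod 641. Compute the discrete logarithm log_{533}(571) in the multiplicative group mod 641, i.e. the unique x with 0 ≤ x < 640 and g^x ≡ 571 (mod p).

158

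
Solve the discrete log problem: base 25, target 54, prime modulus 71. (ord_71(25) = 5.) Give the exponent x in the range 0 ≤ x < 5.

4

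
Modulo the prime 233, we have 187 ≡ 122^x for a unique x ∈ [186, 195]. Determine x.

188

Compute 122^186 mod 233 = 218, then multiply by 122 repeatedly:
  122^186=218  122^187=34  122^188=187
Found 187 at exponent 188.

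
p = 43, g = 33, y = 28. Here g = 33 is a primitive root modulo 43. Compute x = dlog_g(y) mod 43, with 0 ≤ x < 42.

11

Successive powers of 33 modulo 43:
  33^0=1  33^1=33  33^2=14  33^3=32  33^4=24  33^5=18
  33^6=35  33^7=37  33^8=17  33^9=2  33^10=23  33^11=28
So 33^11 ≡ 28 (mod 43), giving x = 11.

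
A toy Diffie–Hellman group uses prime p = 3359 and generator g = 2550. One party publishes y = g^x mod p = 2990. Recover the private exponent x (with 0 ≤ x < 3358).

Baby-step giant-step with m = ceil(sqrt(3358)) = 58.
Baby table (2550^j mod 3359 for j=0..57):
  0:1  1:2550  2:2835  3:682  4:2497  5:2045  6:1582  7:3300
  8:705  9:685  10:70  11:473  12:269  13:714  14:122  15:2072
  16:3252  17:2588  18:2324  19:924  20:1541  21:2879  22:2035  23:2954
  24:1822  25:603  26:2587  27:3133  28:1448  29:859  30:382  31:3349
  32:1372  33:1881  34:3257  35:1902  36:3063  37:975  38:590  39:3027
  40:3227  41:2659  42:1988  43:669  44:2937  45:2139  46:2793  47:1070
  48:992  49:273  50:837  51:1385  52:1441  53:3163  54:691  55:1934
  56:688  57:1002
Giant step factor: 2550^(-58) ≡ 596 (mod 3359).
Scan 2990·596^i mod 3359 for i = 0, 1, …:
  i=0: 2990   i=1: 1770   i=2: 194   i=3: 1418
  i=4: 2019   i=5: 802   i=6: 1014   i=7: 3083
  i=8: 95   i=9: 2876     …   i=55: 1344
  i=56: 1582
Match at i=56, j=6: x = 56·58 + 6 = 3254.

3254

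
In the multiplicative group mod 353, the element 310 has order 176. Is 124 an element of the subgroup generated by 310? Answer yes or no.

124 ∈ ⟨310⟩ iff 124^176 ≡ 1 (mod 353), since |⟨310⟩| = 176.
124^176 mod 353 = 352.
Since 352 ≠ 1, 124 does not lie in the subgroup.

no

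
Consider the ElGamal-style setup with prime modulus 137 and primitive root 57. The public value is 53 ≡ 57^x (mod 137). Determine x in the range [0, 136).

Baby-step giant-step with m = ceil(sqrt(136)) = 12.
Baby table (57^j mod 137 for j=0..11):
  0:1  1:57  2:98  3:106  4:14  5:113  6:2  7:114
  8:59  9:75  10:28  11:89
Giant step factor: 57^(-12) ≡ 103 (mod 137).
Scan 53·103^i mod 137 for i = 0, 1, …:
  i=0: 53   i=1: 116   i=2: 29   i=3: 110
  i=4: 96   i=5: 24   i=6: 6   i=7: 70
  i=8: 86   i=9: 90   i=10: 91   i=11: 57
Match at i=11, j=1: x = 11·12 + 1 = 133.

133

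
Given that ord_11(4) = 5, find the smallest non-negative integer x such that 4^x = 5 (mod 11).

2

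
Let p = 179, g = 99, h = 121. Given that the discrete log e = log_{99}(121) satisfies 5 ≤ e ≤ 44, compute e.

14

Compute 99^5 mod 179 = 134, then multiply by 99 repeatedly:
  99^5=134  99^6=20  99^7=11  99^8=15  99^9=53
  99^10=56  99^11=174  99^12=42  99^13=41  99^14=121
Found 121 at exponent 14.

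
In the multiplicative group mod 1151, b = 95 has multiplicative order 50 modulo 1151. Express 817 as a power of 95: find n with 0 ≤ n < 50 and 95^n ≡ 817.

15

Successive powers of 95 modulo 1151:
  95^0=1  95^1=95  95^2=968  95^3=1031  95^4=110  95^5=91
  95^6=588  95^7=612  95^8=590  95^9=802  95^10=224  95^11=562
  95^12=444  95^13=744  95^14=469  95^15=817
So 95^15 ≡ 817 (mod 1151), giving n = 15.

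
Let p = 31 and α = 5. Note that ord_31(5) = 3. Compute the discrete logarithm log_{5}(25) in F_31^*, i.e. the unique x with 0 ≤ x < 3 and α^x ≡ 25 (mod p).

2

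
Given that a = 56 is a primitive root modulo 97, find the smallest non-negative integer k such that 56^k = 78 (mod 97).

45

Baby-step giant-step with m = ceil(sqrt(96)) = 10.
Baby table (56^j mod 97 for j=0..9):
  0:1  1:56  2:32  3:46  4:54  5:17  6:79  7:59
  8:6  9:45
Giant step factor: 56^(-10) ≡ 48 (mod 97).
Scan 78·48^i mod 97 for i = 0, 1, …:
  i=0: 78   i=1: 58   i=2: 68   i=3: 63
  i=4: 17
Match at i=4, j=5: k = 4·10 + 5 = 45.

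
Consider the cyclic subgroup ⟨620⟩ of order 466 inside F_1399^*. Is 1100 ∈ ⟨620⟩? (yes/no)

no

1100 ∈ ⟨620⟩ iff 1100^466 ≡ 1 (mod 1399), since |⟨620⟩| = 466.
1100^466 mod 1399 = 390.
Since 390 ≠ 1, 1100 does not lie in the subgroup.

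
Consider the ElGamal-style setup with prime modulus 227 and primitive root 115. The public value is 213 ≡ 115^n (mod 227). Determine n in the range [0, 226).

16

Successive powers of 115 modulo 227:
  115^0=1  115^1=115  115^2=59  115^3=202  115^4=76  115^5=114
  115^6=171  115^7=143  115^8=101  115^9=38  115^10=57  115^11=199
  115^12=185  115^13=164  115^14=19  115^15=142  115^16=213
So 115^16 ≡ 213 (mod 227), giving n = 16.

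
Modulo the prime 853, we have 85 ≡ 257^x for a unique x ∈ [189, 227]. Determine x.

212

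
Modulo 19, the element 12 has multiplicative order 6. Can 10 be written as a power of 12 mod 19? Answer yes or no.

no

⟨12⟩ has order 6; its elements mod 19 are {1, 7, 8, 11, 12, 18}.
10 is not in this set.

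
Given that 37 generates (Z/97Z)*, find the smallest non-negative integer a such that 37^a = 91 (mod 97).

8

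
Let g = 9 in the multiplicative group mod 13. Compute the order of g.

The order of 9 must divide p − 1 = 12 = 2^2 · 3.
Divisors: 1, 2, 3, 4, 6, 12.
Check each in increasing order: 9^1 ≡ 9;  9^2 ≡ 3;  9^3 ≡ 1.
Smallest exponent giving 1 is 3.

3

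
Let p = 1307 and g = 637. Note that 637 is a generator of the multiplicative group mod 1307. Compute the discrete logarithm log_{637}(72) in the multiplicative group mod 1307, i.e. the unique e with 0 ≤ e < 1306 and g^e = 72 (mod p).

815

Baby-step giant-step with m = ceil(sqrt(1306)) = 37.
Baby table (637^j mod 1307 for j=0..36):
  0:1  1:637  2:599  3:1226  4:683  5:1147  6:26  7:878
  8:1197  9:508  10:767  11:1068  12:676  13:609  14:1061  15:138
  16:337  17:321  18:585  19:150  20:139  21:974  22:920  23:504
  24:833  25:1286  26:1000  27:491  28:394  29:34  30:746  31:761
  32:1167  33:1003  34:1095  35:884  36:1098
Giant step factor: 637^(-37) ≡ 686 (mod 1307).
Scan 72·686^i mod 1307 for i = 0, 1, …:
  i=0: 72   i=1: 1033   i=2: 244   i=3: 88
  i=4: 246   i=5: 153   i=6: 398   i=7: 1172
  i=8: 187   i=9: 196     …   i=21: 281
  i=22: 637
Match at i=22, j=1: e = 22·37 + 1 = 815.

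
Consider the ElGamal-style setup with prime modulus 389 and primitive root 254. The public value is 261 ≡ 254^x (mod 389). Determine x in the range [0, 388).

Baby-step giant-step with m = ceil(sqrt(388)) = 20.
Baby table (254^j mod 389 for j=0..19):
  0:1  1:254  2:331  3:50  4:252  5:212  6:166  7:152
  8:97  9:131  10:209  11:182  12:326  13:336  14:153  15:351
  16:73  17:259  18:45  19:149
Giant step factor: 254^(-20) ≡ 210 (mod 389).
Scan 261·210^i mod 389 for i = 0, 1, …:
  i=0: 261   i=1: 350   i=2: 368   i=3: 258
  i=4: 109   i=5: 328   i=6: 27   i=7: 224
  i=8: 360   i=9: 134   i=10: 132   i=11: 101
  i=12: 204   i=13: 50
Match at i=13, j=3: x = 13·20 + 3 = 263.

263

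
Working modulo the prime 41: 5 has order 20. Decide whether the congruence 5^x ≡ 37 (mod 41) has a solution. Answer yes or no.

⟨5⟩ has order 20; its elements mod 41 are {1, 2, 4, 5, 8, 9, 10, 16, 18, 20, 21, 23, 25, 31, 32, 33, 36, 37, 39, 40}.
37 is in this set.

yes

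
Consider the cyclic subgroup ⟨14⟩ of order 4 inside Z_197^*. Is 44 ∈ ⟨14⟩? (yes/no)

⟨14⟩ has order 4; its elements mod 197 are {1, 14, 183, 196}.
44 is not in this set.

no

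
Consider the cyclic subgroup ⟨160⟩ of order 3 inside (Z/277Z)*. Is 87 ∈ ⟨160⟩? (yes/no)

no

⟨160⟩ has order 3; its elements mod 277 are {1, 116, 160}.
87 is not in this set.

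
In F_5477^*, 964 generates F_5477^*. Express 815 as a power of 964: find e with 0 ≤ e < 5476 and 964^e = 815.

Baby-step giant-step with m = ceil(sqrt(5476)) = 74.
Baby table (964^j mod 5477 for j=0..73):
  0:1  1:964  2:3683  3:1316  4:3437  5:5160  6:1124  7:4567
  8:4557  9:394  10:1903  11:5174  12:3666  13:1359  14:1073  15:4696
  16:2942  17:4479  18:1880  19:4910  20:1112  21:3953  22:4177  23:1033
  24:4475  25:3501  26:1132  27:1325  28:1159  29:5445  30:2014  31:2638
  32:1704  33:5033  34:4667  35:2371  36:1735  37:2055  38:3823  39:4828
  40:4219  41:3182  42:328  43:4003  44:3084  45:4442  46:4551  47:87
  48:1713  49:2755  50:4952  51:3261  52:5283  53:4679  54:2985  55:2115
  56:1416  57:1251  58:1024  59:1276  60:3216  61:242  62:3254  63:4012
  64:806  65:4727  66:5441  67:3635  68:4337  69:1917  70:2239  71:458
  72:3352  73:5375
Giant step factor: 964^(-74) ≡ 4734 (mod 5477).
Scan 815·4734^i mod 5477 for i = 0, 1, …:
  i=0: 815   i=1: 2402   i=2: 816   i=3: 1659
  i=4: 5165   i=5: 1782   i=6: 1408   i=7: 5440
  i=8: 106   i=9: 3397     …   i=46: 2080
  i=47: 4551
Match at i=47, j=46: e = 47·74 + 46 = 3524.

3524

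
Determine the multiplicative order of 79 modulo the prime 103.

The order of 79 must divide p − 1 = 102 = 2 · 3 · 17.
Divisors: 1, 2, 3, 6, 17, 34, 51, 102.
Check each in increasing order: 79^1 ≡ 79;  79^2 ≡ 61;  79^3 ≡ 81;  79^6 ≡ 72;  79^17 ≡ 1.
Smallest exponent giving 1 is 17.

17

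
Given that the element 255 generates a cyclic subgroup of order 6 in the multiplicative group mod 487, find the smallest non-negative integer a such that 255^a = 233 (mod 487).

5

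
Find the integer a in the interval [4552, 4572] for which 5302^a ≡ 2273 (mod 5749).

Compute 5302^4552 mod 5749 = 2070, then multiply by 5302 repeatedly:
  5302^4552=2070  5302^4553=299  5302^4554=4323  5302^4555=5032  5302^4556=4304
  5302^4557=2027  5302^4558=2273
Found 2273 at exponent 4558.

4558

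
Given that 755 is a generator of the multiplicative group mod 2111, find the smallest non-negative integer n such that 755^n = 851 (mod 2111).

Baby-step giant-step with m = ceil(sqrt(2110)) = 46.
Baby table (755^j mod 2111 for j=0..45):
  0:1  1:755  2:55  3:1416  4:914  5:1884  6:1717  7:181
  8:1551  9:1511  10:865  11:776  12:1133  13:460  14:1096  15:2079
  16:1172  17:351  18:1130  19:306  20:931  21:2053  22:541  23:1032
  24:201  25:1874  26:500  27:1742  28:57  29:815  30:1024  31:494
  32:1434  33:1838  34:763  35:1873  36:1856  37:1687  38:752  39:2012
  40:1251  41:888  42:1253  43:287  44:1363  45:1008
Giant step factor: 755^(-46) ≡ 1034 (mod 2111).
Scan 851·1034^i mod 2111 for i = 0, 1, …:
  i=0: 851   i=1: 1758   i=2: 201
Match at i=2, j=24: n = 2·46 + 24 = 116.

116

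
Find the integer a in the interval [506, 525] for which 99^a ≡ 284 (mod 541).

Compute 99^506 mod 541 = 438, then multiply by 99 repeatedly:
  99^506=438  99^507=82  99^508=3  99^509=297  99^510=189
  99^511=317  99^512=5  99^513=495  99^514=315  99^515=348
  99^516=369  99^517=284
Found 284 at exponent 517.

517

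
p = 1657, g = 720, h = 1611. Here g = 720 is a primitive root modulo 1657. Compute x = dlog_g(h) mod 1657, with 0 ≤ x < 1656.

524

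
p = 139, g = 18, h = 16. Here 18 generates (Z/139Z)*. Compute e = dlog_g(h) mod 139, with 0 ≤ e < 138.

20

Baby-step giant-step with m = ceil(sqrt(138)) = 12.
Baby table (18^j mod 139 for j=0..11):
  0:1  1:18  2:46  3:133  4:31  5:2  6:36  7:92
  8:127  9:62  10:4  11:72
Giant step factor: 18^(-12) ≡ 34 (mod 139).
Scan 16·34^i mod 139 for i = 0, 1, …:
  i=0: 16   i=1: 127
Match at i=1, j=8: e = 1·12 + 8 = 20.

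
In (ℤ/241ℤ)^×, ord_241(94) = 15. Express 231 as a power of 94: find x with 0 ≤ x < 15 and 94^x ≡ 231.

7

Successive powers of 94 modulo 241:
  94^0=1  94^1=94  94^2=160  94^3=98  94^4=54  94^5=15
  94^6=205  94^7=231
So 94^7 ≡ 231 (mod 241), giving x = 7.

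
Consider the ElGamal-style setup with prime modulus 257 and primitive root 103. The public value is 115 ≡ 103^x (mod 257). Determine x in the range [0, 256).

Baby-step giant-step with m = ceil(sqrt(256)) = 16.
Baby table (103^j mod 257 for j=0..15):
  0:1  1:103  2:72  3:220  4:44  5:163  6:84  7:171
  8:137  9:233  10:98  11:71  12:117  13:229  14:200  15:40
Giant step factor: 103^(-16) ≡ 225 (mod 257).
Scan 115·225^i mod 257 for i = 0, 1, …:
  i=0: 115   i=1: 175   i=2: 54   i=3: 71
Match at i=3, j=11: x = 3·16 + 11 = 59.

59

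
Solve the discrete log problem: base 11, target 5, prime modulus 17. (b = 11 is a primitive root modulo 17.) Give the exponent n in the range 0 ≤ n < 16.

Successive powers of 11 modulo 17:
  11^0=1  11^1=11  11^2=2  11^3=5
So 11^3 ≡ 5 (mod 17), giving n = 3.

3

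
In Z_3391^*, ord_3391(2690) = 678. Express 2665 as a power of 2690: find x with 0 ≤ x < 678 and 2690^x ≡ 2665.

Baby-step giant-step with m = ceil(sqrt(678)) = 27.
Baby table (2690^j mod 3391 for j=0..26):
  0:1  1:2690  2:3097  3:2634  4:1661  5:2143  6:3361  7:684
  8:2038  9:2364  10:1035  11:139  12:900  13:3217  14:3289  15:291
  16:2860  17:2612  18:128  19:1829  20:3060  21:1443  22:2366  23:3024
  24:2942  25:2777  26:3148
Giant step factor: 2690^(-27) ≡ 1920 (mod 3391).
Scan 2665·1920^i mod 3391 for i = 0, 1, …:
  i=0: 2665   i=1: 3172   i=2: 4   i=3: 898
  i=4: 1532   i=5: 1443
Match at i=5, j=21: x = 5·27 + 21 = 156.

156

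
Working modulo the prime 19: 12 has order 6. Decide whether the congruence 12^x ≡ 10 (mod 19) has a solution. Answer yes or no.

10 ∈ ⟨12⟩ iff 10^6 ≡ 1 (mod 19), since |⟨12⟩| = 6.
10^6 mod 19 = 11.
Since 11 ≠ 1, 10 does not lie in the subgroup.

no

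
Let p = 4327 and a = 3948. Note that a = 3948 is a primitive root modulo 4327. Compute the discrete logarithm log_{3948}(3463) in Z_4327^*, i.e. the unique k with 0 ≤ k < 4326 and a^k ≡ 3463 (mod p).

Baby-step giant-step with m = ceil(sqrt(4326)) = 66.
Baby table (3948^j mod 4327 for j=0..65):
  0:1  1:3948  2:850  3:2375  4:4218  5:2368  6:2544  7:745
  8:3227  9:1508  10:3959  11:1008  12:3071  13:54  14:1169  15:2630
  16:2767  17:2768  18:2389  19:3239  20:1287  21:1178  22:3546  23:1763
  24:2508  25:1408  26:2916  27:2548  28:3556  29:2300  30:2354  31:3523
  32:1826  33:266  34:3034  35:1096  36:8  37:1295  38:2473  39:1692
  40:3455  41:1636  42:3044  43:1633  44:4181  45:3410  46:1383  47:3737
  48:2933  49:432  50:698  51:3732  52:501  53:509  54:1804  55:4277
  56:1642  57:770  58:2406  59:1123  60:2756  61:2610  62:1693  63:3076
  64:2486  65:1092
Giant step factor: 3948^(-66) ≡ 3285 (mod 4327).
Scan 3463·3285^i mod 4327 for i = 0, 1, …:
  i=0: 3463   i=1: 272   i=2: 2158   i=3: 1404
  i=4: 3885   i=5: 1902   i=6: 4209   i=7: 1800
  i=8: 2318   i=9: 3437   i=10: 1402   i=11: 1642
Match at i=11, j=56: k = 11·66 + 56 = 782.

782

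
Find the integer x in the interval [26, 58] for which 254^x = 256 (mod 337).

32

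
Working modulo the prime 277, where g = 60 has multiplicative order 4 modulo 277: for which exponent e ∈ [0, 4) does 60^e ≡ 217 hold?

Successive powers of 60 modulo 277:
  60^0=1  60^1=60  60^2=276  60^3=217
So 60^3 ≡ 217 (mod 277), giving e = 3.

3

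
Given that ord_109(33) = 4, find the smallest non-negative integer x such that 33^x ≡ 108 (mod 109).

2

Successive powers of 33 modulo 109:
  33^0=1  33^1=33  33^2=108
So 33^2 ≡ 108 (mod 109), giving x = 2.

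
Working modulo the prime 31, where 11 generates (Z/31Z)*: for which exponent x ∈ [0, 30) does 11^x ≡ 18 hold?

Successive powers of 11 modulo 31:
  11^0=1  11^1=11  11^2=28  11^3=29  11^4=9  11^5=6
  11^6=4  11^7=13  11^8=19  11^9=23  11^10=5  11^11=24
  11^12=16  11^13=21  11^14=14  11^15=30  11^16=20  11^17=3
  11^18=2  11^19=22  11^20=25  11^21=27  11^22=18
So 11^22 ≡ 18 (mod 31), giving x = 22.

22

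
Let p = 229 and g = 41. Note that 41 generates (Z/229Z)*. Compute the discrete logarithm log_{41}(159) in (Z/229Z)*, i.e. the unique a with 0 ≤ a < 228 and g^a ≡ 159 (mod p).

56

Baby-step giant-step with m = ceil(sqrt(228)) = 16.
Baby table (41^j mod 229 for j=0..15):
  0:1  1:41  2:78  3:221  4:130  5:63  6:64  7:105
  8:183  9:175  10:76  11:139  12:203  13:79  14:33  15:208
Giant step factor: 41^(-16) ≡ 25 (mod 229).
Scan 159·25^i mod 229 for i = 0, 1, …:
  i=0: 159   i=1: 82   i=2: 218   i=3: 183
Match at i=3, j=8: a = 3·16 + 8 = 56.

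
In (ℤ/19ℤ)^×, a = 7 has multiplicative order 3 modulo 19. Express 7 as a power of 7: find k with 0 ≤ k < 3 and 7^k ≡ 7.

1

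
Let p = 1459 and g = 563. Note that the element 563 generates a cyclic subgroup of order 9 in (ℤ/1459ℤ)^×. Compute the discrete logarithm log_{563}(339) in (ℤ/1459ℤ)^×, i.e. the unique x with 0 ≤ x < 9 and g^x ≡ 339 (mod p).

3

Successive powers of 563 modulo 1459:
  563^0=1  563^1=563  563^2=366  563^3=339
So 563^3 ≡ 339 (mod 1459), giving x = 3.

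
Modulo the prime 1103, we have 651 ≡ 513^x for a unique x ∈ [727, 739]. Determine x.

736

Compute 513^727 mod 1103 = 1074, then multiply by 513 repeatedly:
  513^727=1074  513^728=565  513^729=859  513^730=570  513^731=115
  513^732=536  513^733=321  513^734=326  513^735=685  513^736=651
Found 651 at exponent 736.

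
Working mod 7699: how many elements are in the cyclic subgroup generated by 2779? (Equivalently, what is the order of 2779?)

The order of 2779 must divide p − 1 = 7698 = 2 · 3 · 1283.
Divisors: 1, 2, 3, 6, 1283, 2566, 3849, 7698.
Check each in increasing order: 2779^1 ≡ 2779;  2779^2 ≡ 744;  2779^3 ≡ 4244;  2779^6 ≡ 3575;  2779^1283 ≡ 2270;  2779^2566 ≡ 2269;  2779^3849 ≡ 7698;  2779^7698 ≡ 1.
Smallest exponent giving 1 is 7698.

7698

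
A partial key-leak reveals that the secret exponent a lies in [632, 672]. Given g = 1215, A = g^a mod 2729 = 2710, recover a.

667

Compute 1215^632 mod 2729 = 345, then multiply by 1215 repeatedly:
  1215^632=345  1215^633=1638  1215^634=729  1215^635=1539  1215^636=520
  1215^637=1401  1215^638=2048  1215^639=2201  1215^640=2524  1215^641=1993
  1215^642=872  1215^643=628  1215^644=1629  1215^645=710  1215^646=286
  1215^647=907  1215^648=2218  1215^649=1347  1215^650=1934  1215^651=141
  1215^652=2117  1215^653=1437  1215^654=2124  1215^655=1755  1215^656=976
  1215^657=1454  1215^658=947  1215^659=1696  1215^660=245  1215^661=214
  1215^662=755  1215^663=381  1215^664=1714  1215^665=283  1215^666=2720
  1215^667=2710
Found 2710 at exponent 667.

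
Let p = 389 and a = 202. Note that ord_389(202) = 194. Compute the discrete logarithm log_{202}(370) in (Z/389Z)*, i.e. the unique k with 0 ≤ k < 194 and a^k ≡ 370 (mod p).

Baby-step giant-step with m = ceil(sqrt(194)) = 14.
Baby table (202^j mod 389 for j=0..13):
  0:1  1:202  2:348  3:276  4:125  5:354  6:321  7:268
  8:65  9:293  10:58  11:46  12:345  13:59
Giant step factor: 202^(-14) ≡ 80 (mod 389).
Scan 370·80^i mod 389 for i = 0, 1, …:
  i=0: 370   i=1: 36   i=2: 157   i=3: 112
  i=4: 13   i=5: 262   i=6: 343   i=7: 210
  i=8: 73   i=9: 5   i=10: 11   i=11: 102
  i=12: 380   i=13: 58
Match at i=13, j=10: k = 13·14 + 10 = 192.

192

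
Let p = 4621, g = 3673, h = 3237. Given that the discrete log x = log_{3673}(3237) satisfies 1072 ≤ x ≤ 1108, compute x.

1092

Compute 3673^1072 mod 4621 = 1125, then multiply by 3673 repeatedly:
  3673^1072=1125  3673^1073=951  3673^1074=4168  3673^1075=4312  3673^1076=1809
  3673^1077=4080  3673^1078=4558  3673^1079=4272  3673^1080=2761  3673^1081=2679
  3673^1082=1858  3673^1083=3838  3673^1084=2924  3673^1085=648  3673^1086=289
  3673^1087=3288  3673^1088=2151  3673^1089=3334  3673^1090=132  3673^1091=4252
  3673^1092=3237
Found 3237 at exponent 1092.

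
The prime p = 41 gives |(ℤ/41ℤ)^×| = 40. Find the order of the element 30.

40

The order of 30 must divide p − 1 = 40 = 2^3 · 5.
Divisors: 1, 2, 4, 5, 8, 10, 20, 40.
Check each in increasing order: 30^1 ≡ 30;  30^2 ≡ 39;  30^4 ≡ 4;  30^5 ≡ 38;  30^8 ≡ 16;  30^10 ≡ 9;  30^20 ≡ 40;  30^40 ≡ 1.
Smallest exponent giving 1 is 40.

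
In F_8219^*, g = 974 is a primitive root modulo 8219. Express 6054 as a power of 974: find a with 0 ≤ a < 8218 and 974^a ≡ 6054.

Baby-step giant-step with m = ceil(sqrt(8218)) = 91.
Baby table (974^j mod 8219 for j=0..90):
  0:1  1:974  2:3491  3:5787  4:6523  5:115  6:5163  7:6953
  8:7985  9:2216  10:5006  11:1977  12:2352  13:5966  14:51  15:360
  16:5442  17:7472  18:3913  19:5865  20:305  21:1186  22:4504  23:6169
  24:517  25:2199  26:4886  27:163  28:2601  29:1922  30:6315  31:2998
  32:2307  33:3231  34:7336  35:2953  36:7791  37:2297  38:1710  39:5302
  40:2616  41:94  42:1147  43:7613  44:1524  45:4956  46:2591  47:401
  48:4281  49:2661  50:2829  51:2081  52:5020  53:7394  54:1912  55:4794
  56:964  57:1970  58:3753  59:6186  60:637  61:4013  62:4637  63:4207
  64:4556  65:7503  66:1231  67:7239  68:7103  69:6143  70:8069  71:1842
  72:2366  73:3164  74:7830  75:7407  76:6355  77:863  78:2224  79:4579
  80:5248  81:7553  82:617  83:971  84:569  85:3533  86:5600  87:5203
  88:4818  89:7902  90:3564
Giant step factor: 974^(-91) ≡ 4194 (mod 8219).
Scan 6054·4194^i mod 8219 for i = 0, 1, …:
  i=0: 6054   i=1: 1985   i=2: 7462   i=3: 5895
  i=4: 878   i=5: 220   i=6: 2152   i=7: 1026
  i=8: 4507   i=9: 6877   i=10: 1667   i=11: 5248
Match at i=11, j=80: a = 11·91 + 80 = 1081.

1081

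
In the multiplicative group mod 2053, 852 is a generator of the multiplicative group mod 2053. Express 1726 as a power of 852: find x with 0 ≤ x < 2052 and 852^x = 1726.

45

Baby-step giant-step with m = ceil(sqrt(2052)) = 46.
Baby table (852^j mod 2053 for j=0..45):
  0:1  1:852  2:1195  3:1905  4:1190  5:1751  6:1374  7:438
  8:1583  9:1948  10:872  11:1811  12:1169  13:283  14:915  15:1493
  16:1229  17:78  18:760  19:825  20:774  21:435  22:1080  23:416
  24:1316  25:294  26:22  27:267  28:1654  29:850  30:1544  31:1568
  32:1486  33:1424  34:1978  35:1796  36:707  37:835  38:1082  39:67
  40:1653  41:2051  42:349  43:1716  44:296  45:1726
Giant step factor: 852^(-46) ≡ 690 (mod 2053).
Scan 1726·690^i mod 2053 for i = 0, 1, …:
  i=0: 1726
Match at i=0, j=45: x = 0·46 + 45 = 45.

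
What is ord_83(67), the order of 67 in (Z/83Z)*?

The order of 67 must divide p − 1 = 82 = 2 · 41.
Divisors: 1, 2, 41, 82.
Check each in increasing order: 67^1 ≡ 67;  67^2 ≡ 7;  67^41 ≡ 82;  67^82 ≡ 1.
Smallest exponent giving 1 is 82.

82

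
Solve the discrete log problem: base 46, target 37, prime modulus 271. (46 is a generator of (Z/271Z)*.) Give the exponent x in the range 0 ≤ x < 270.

52

Baby-step giant-step with m = ceil(sqrt(270)) = 17.
Baby table (46^j mod 271 for j=0..16):
  0:1  1:46  2:219  3:47  4:265  5:266  6:41  7:260
  8:36  9:30  10:25  11:66  12:55  13:91  14:121  15:146
  16:212
Giant step factor: 46^(-17) ≡ 203 (mod 271).
Scan 37·203^i mod 271 for i = 0, 1, …:
  i=0: 37   i=1: 194   i=2: 87   i=3: 46
Match at i=3, j=1: x = 3·17 + 1 = 52.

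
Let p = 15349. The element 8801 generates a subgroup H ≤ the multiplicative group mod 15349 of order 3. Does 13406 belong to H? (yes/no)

⟨8801⟩ has order 3; its elements mod 15349 are {1, 6547, 8801}.
13406 is not in this set.

no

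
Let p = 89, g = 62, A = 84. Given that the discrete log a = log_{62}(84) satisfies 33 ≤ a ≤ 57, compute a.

38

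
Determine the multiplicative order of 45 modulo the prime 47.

46

The order of 45 must divide p − 1 = 46 = 2 · 23.
Divisors: 1, 2, 23, 46.
Check each in increasing order: 45^1 ≡ 45;  45^2 ≡ 4;  45^23 ≡ 46;  45^46 ≡ 1.
Smallest exponent giving 1 is 46.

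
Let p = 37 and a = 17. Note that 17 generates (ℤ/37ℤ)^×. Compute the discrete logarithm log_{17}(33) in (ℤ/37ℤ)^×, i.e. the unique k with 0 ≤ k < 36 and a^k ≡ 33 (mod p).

8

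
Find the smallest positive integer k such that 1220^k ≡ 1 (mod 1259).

629

The order of 1220 must divide p − 1 = 1258 = 2 · 17 · 37.
Divisors: 1, 2, 17, 34, 37, 74, 629, 1258.
Check each in increasing order: 1220^1 ≡ 1220;  1220^2 ≡ 262;  1220^17 ≡ 324;  1220^34 ≡ 479;  1220^37 ≡ 570;  1220^74 ≡ 78;  1220^629 ≡ 1.
Smallest exponent giving 1 is 629.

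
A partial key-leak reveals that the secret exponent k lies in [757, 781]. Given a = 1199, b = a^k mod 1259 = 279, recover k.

Compute 1199^757 mod 1259 = 279, then multiply by 1199 repeatedly:
  1199^757=279
Found 279 at exponent 757.

757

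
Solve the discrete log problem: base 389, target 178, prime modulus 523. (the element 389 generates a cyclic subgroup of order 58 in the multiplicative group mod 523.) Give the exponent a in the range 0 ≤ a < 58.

45

Baby-step giant-step with m = ceil(sqrt(58)) = 8.
Baby table (389^j mod 523 for j=0..7):
  0:1  1:389  2:174  3:219  4:465  5:450  6:368  7:373
Giant step factor: 389^(-8) ≡ 81 (mod 523).
Scan 178·81^i mod 523 for i = 0, 1, …:
  i=0: 178   i=1: 297   i=2: 522   i=3: 442
  i=4: 238   i=5: 450
Match at i=5, j=5: a = 5·8 + 5 = 45.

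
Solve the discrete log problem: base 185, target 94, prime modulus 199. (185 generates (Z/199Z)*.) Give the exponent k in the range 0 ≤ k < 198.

Baby-step giant-step with m = ceil(sqrt(198)) = 15.
Baby table (185^j mod 199 for j=0..14):
  0:1  1:185  2:196  3:42  4:9  5:73  6:172  7:179
  8:81  9:60  10:155  11:19  12:132  13:142  14:2
Giant step factor: 185^(-15) ≡ 135 (mod 199).
Scan 94·135^i mod 199 for i = 0, 1, …:
  i=0: 94   i=1: 153   i=2: 158   i=3: 37
  i=4: 20   i=5: 113   i=6: 131   i=7: 173
  i=8: 72   i=9: 168   i=10: 193   i=11: 185
Match at i=11, j=1: k = 11·15 + 1 = 166.

166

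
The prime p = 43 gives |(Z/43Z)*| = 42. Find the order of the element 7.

The order of 7 must divide p − 1 = 42 = 2 · 3 · 7.
Divisors: 1, 2, 3, 6, 7, 14, 21, 42.
Check each in increasing order: 7^1 ≡ 7;  7^2 ≡ 6;  7^3 ≡ 42;  7^6 ≡ 1.
Smallest exponent giving 1 is 6.

6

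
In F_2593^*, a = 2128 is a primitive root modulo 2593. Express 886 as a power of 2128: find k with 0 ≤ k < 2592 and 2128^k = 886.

1764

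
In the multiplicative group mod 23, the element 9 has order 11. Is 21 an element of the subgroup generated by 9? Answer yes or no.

no

⟨9⟩ has order 11; its elements mod 23 are {1, 2, 3, 4, 6, 8, 9, 12, 13, 16, 18}.
21 is not in this set.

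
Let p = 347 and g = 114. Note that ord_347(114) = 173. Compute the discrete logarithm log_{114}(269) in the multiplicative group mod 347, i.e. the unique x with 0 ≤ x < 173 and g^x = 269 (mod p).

118

Baby-step giant-step with m = ceil(sqrt(173)) = 14.
Baby table (114^j mod 347 for j=0..13):
  0:1  1:114  2:157  3:201  4:12  5:327  6:149  7:330
  8:144  9:107  10:53  11:143  12:340  13:243
Giant step factor: 114^(-14) ≡ 341 (mod 347).
Scan 269·341^i mod 347 for i = 0, 1, …:
  i=0: 269   i=1: 121   i=2: 315   i=3: 192
  i=4: 236   i=5: 319   i=6: 168   i=7: 33
  i=8: 149
Match at i=8, j=6: x = 8·14 + 6 = 118.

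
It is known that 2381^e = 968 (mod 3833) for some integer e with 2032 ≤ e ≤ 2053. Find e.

Compute 2381^2032 mod 3833 = 2425, then multiply by 2381 repeatedly:
  2381^2032=2425  2381^2033=1427  2381^2034=1649  2381^2035=1277  2381^2036=968
Found 968 at exponent 2036.

2036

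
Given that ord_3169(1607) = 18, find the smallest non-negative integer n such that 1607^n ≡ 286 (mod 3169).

11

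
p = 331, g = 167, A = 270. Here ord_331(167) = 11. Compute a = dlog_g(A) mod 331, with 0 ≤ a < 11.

8

Successive powers of 167 modulo 331:
  167^0=1  167^1=167  167^2=85  167^3=293  167^4=274  167^5=80
  167^6=120  167^7=180  167^8=270
So 167^8 ≡ 270 (mod 331), giving a = 8.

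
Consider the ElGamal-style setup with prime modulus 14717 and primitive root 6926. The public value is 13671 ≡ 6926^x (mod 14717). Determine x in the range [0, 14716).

9473

Baby-step giant-step with m = ceil(sqrt(14716)) = 122.
Baby table (6926^j mod 14717 for j=0..121):
  0:1  1:6926  2:6773  3:6719  4:640  5:2823  6:7922  7:2796
  8:12241  9:11246  10:7432  11:8683  12:4796  13:827  14:2889  15:8811
  16:8304  17:14185  18:9335  19:2429  20:1723  21:12728  22:14015  23:9275
  24:13662  25:7419  26:6947  27:5049  28:1782  29:9286  30:1546  31:8337
  32:7271  33:12089  34:3401  35:8126  36:2868  37:10535  38:13241  39:5539
  40:10612  41:2014  42:11965  43:12880  44:7143  45:8581  46:4760  47:1680
  48:9250  49:2399  50:14698  51:859  52:3766  53:4792  54:2557  55:5231
  56:11369  57:5744  58:2893  59:7081  60:5962  61:11627  62:11895  63:13721
  64:3977  65:9195  66:4111  67:10108  68:13956  69:12717  70:11414  71:8357
  72:13338  73:379  74:5328  75:6209  76:460  77:7088  78:10293  79:170
  80:60  81:3484  82:9021  83:5781  84:8966  85:7493  86:4376  87:5873
  88:13327  89:12495  90:4410  91:5885  92:8137  93:5469  94:11453  95:13565
  96:12579  97:12231  98:854  99:13287  100:361  101:13113  102:2031  103:11971
  104:10285  105:3630  106:4744  107:8600  108:3901  109:12631  110:4458  111:14559
  112:9467  113:4207  114:12739  115:1899  116:10193  117:13986  118:14459  119:8566
  120:3889  121:3104
Giant step factor: 6926^(-122) ≡ 10743 (mod 14717).
Scan 13671·10743^i mod 14717 for i = 0, 1, …:
  i=0: 13671   i=1: 6610   i=2: 1705   i=3: 8867
  i=4: 9757   i=5: 4977   i=6: 1050   i=7: 6928
  i=8: 3635   i=9: 6604     …   i=76: 9636
  i=77: 170
Match at i=77, j=79: x = 77·122 + 79 = 9473.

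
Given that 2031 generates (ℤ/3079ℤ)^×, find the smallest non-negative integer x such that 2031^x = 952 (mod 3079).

2590

Baby-step giant-step with m = ceil(sqrt(3078)) = 56.
Baby table (2031^j mod 3079 for j=0..55):
  0:1  1:2031  2:2180  3:3057  4:1503  5:1304  6:484  7:803
  8:2102  9:1668  10:808  11:3020  12:252  13:698  14:1298  15:614
  16:39  17:2234  18:1887  19:2221  20:116  21:1592  22:402  23:527
  24:1924  25:393  26:722  27:778  28:591  29:2590  30:1358  31:2393
  32:1521  33:914  34:2776  35:407  36:1445  37:508  38:283  39:2079
  40:1140  41:3011  42:447  43:2631  44:1496  45:2482  46:619  47:957
  48:818  49:1777  50:499  51:478  52:933  53:1338  54:1800  55:1027
Giant step factor: 2031^(-56) ≡ 971 (mod 3079).
Scan 952·971^i mod 3079 for i = 0, 1, …:
  i=0: 952   i=1: 692   i=2: 710   i=3: 2793
  i=4: 2483   i=5: 136   i=6: 2738   i=7: 1421
  i=8: 399   i=9: 2554     …   i=45: 2462
  i=46: 1298
Match at i=46, j=14: x = 46·56 + 14 = 2590.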